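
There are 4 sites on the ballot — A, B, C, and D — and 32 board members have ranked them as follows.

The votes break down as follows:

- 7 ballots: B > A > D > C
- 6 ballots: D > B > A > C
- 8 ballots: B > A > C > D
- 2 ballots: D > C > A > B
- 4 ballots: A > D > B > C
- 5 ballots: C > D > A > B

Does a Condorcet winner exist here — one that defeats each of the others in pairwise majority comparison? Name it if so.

None — there is no Condorcet winner

Head-to-head results (32 voters total):
A vs B: B wins 21–11.
A vs C: A wins 25–7.
A vs D: A wins 19–13.
B vs C: B wins 25–7.
B vs D: D wins 17–15.
C vs D: D wins 19–13.
No candidate beats all others: A beats D beats B beats A, a majority cycle.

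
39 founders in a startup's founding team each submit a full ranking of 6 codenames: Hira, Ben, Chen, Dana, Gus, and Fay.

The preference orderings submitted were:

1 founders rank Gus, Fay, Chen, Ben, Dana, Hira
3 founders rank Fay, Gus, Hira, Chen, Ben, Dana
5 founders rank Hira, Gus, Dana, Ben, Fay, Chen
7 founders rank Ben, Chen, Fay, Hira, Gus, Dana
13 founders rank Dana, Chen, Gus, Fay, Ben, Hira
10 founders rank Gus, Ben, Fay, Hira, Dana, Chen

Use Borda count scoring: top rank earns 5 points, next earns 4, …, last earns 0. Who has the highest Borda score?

Borda scores:
  Hira: 0 + 3·3 + 5·5 + 7·2 + 13·0 + 10·2 = 68
  Ben: 2 + 3·1 + 5·2 + 7·5 + 13·1 + 10·4 = 103
  Chen: 3 + 3·2 + 5·0 + 7·4 + 13·4 + 10·0 = 89
  Dana: 1 + 3·0 + 5·3 + 7·0 + 13·5 + 10·1 = 91
  Gus: 5 + 3·4 + 5·4 + 7·1 + 13·3 + 10·5 = 133
  Fay: 4 + 3·5 + 5·1 + 7·3 + 13·2 + 10·3 = 101
Gus has the highest total.

Gus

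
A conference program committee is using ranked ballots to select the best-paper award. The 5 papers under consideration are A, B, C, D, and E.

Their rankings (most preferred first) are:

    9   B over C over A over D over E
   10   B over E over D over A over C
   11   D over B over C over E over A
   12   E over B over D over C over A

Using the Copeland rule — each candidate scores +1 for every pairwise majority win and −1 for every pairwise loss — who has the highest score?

Pairwise results:
  A vs B: B wins 42–0.
  A vs C: C wins 32–10.
  A vs D: D wins 33–9.
  A vs E: E wins 33–9.
  B vs C: B wins 42–0.
  B vs D: B wins 31–11.
  B vs E: B wins 30–12.
  C vs D: D wins 33–9.
  C vs E: E wins 22–20.
  D vs E: E wins 22–20.
Copeland scores (wins − losses):
  A: 0 − 4 = -4
  B: 4 − 0 = 4
  C: 1 − 3 = -2
  D: 2 − 2 = 0
  E: 3 − 1 = 2
B has the best Copeland score.

B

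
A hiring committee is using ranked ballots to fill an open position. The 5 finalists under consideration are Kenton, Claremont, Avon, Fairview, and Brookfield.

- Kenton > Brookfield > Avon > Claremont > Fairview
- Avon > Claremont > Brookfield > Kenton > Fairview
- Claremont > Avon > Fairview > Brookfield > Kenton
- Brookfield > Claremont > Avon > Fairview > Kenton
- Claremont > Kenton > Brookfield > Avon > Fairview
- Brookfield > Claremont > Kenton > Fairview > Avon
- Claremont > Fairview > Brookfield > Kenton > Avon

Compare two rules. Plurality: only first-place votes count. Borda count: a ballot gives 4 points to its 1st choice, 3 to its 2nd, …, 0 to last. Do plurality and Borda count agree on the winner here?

Yes

Plurality first-place counts: Kenton 1, Claremont 3, Avon 1, Fairview 0, Brookfield 2 → Claremont.
Borda totals: Kenton 11, Claremont 22, Avon 12, Fairview 7, Brookfield 18 → Claremont.
The two rules agree on Claremont.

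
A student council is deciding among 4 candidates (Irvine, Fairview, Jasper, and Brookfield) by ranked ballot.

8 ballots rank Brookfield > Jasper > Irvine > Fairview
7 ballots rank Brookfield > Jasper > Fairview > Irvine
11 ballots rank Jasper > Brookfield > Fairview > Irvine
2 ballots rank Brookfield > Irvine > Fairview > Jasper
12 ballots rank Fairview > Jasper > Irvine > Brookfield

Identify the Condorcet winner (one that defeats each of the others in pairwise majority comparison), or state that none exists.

Jasper

Head-to-head results (40 voters total):
Irvine vs Fairview: Fairview wins 30–10.
Irvine vs Jasper: Jasper wins 38–2.
Irvine vs Brookfield: Brookfield wins 28–12.
Fairview vs Jasper: Jasper wins 26–14.
Fairview vs Brookfield: Brookfield wins 28–12.
Jasper vs Brookfield: Jasper wins 23–17.
Jasper beats each rival — Irvine (38–2), Fairview (26–14), Brookfield (23–17) — so Jasper is the Condorcet winner.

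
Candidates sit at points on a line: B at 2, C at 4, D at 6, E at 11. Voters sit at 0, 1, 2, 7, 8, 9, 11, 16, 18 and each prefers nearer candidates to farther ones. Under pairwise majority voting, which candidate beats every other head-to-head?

With single-peaked preferences on a line, the Condorcet winner is the candidate closest to the median voter.
The median voter (position 8) is closest to D at 6.
Check: D vs B — voters closer to D: 6 of 9.

D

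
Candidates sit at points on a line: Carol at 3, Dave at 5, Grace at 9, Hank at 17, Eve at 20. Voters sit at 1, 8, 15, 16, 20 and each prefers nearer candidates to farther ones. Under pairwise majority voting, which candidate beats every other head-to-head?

With single-peaked preferences on a line, the Condorcet winner is the candidate closest to the median voter.
The median voter (position 15) is closest to Hank at 17.
Check: Hank vs Carol — voters closer to Hank: 3 of 5.

Hank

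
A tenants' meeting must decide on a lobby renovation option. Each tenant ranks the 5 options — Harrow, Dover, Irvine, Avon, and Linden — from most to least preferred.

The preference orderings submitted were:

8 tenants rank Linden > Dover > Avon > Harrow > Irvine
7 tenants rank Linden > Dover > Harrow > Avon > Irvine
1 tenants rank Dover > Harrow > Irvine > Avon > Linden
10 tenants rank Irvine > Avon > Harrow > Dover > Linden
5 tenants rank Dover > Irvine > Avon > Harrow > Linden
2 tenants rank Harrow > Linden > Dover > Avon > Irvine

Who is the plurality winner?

First-place vote totals:
  Harrow: 2
  Dover: 6
  Irvine: 10
  Avon: 0
  Linden: 15
Linden has the most first-place votes.

Linden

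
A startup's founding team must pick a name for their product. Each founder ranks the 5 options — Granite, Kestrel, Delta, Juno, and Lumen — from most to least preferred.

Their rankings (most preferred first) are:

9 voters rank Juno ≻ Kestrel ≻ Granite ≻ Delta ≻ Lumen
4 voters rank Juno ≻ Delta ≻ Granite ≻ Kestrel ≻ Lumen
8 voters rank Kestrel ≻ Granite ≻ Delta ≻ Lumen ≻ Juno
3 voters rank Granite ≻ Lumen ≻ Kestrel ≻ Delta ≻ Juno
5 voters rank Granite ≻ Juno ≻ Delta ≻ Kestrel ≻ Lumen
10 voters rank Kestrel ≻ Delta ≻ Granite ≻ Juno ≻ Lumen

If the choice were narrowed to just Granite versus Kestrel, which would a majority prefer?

Kestrel

Ballots ranking Granite above Kestrel: 4+3+5 = 12.
Ballots ranking Kestrel above Granite: 9+8+10 = 27.
Kestrel wins the head-to-head, 27–12.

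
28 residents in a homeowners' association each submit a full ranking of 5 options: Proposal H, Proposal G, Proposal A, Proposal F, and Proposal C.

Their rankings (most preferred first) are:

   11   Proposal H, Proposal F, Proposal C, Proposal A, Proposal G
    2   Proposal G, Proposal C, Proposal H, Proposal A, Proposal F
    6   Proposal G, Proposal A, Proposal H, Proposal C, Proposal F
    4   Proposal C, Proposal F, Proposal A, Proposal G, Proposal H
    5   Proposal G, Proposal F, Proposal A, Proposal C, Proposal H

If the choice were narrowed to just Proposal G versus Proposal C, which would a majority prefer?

Proposal C

Ballots ranking Proposal G above Proposal C: 2+6+5 = 13.
Ballots ranking Proposal C above Proposal G: 11+4 = 15.
Proposal C wins the head-to-head, 15–13.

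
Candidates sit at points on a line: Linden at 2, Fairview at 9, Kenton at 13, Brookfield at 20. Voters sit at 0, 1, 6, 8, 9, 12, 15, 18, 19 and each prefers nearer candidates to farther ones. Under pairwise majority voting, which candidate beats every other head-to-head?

Fairview

With single-peaked preferences on a line, the Condorcet winner is the candidate closest to the median voter.
The median voter (position 9) is closest to Fairview at 9.
Check: Fairview vs Linden — voters closer to Fairview: 7 of 9.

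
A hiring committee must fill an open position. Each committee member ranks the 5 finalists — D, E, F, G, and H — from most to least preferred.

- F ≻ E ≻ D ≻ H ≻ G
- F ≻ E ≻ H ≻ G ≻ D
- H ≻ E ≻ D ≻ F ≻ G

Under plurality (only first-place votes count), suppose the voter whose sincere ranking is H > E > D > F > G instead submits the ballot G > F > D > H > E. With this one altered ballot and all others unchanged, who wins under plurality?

F

First-place totals with the altered ballot: D 0, E 0, F 2, G 1, H 0.
The winner is unchanged: still F.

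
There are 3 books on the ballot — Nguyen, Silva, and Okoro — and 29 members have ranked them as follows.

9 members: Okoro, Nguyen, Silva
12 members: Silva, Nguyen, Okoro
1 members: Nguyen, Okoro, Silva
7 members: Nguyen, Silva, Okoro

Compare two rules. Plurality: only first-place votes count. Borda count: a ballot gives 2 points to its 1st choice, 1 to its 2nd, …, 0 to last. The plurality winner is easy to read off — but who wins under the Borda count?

Plurality first-place counts: Nguyen 8, Silva 12, Okoro 9 → Silva.
Borda totals: Nguyen 37, Silva 31, Okoro 19 → Nguyen.

Nguyen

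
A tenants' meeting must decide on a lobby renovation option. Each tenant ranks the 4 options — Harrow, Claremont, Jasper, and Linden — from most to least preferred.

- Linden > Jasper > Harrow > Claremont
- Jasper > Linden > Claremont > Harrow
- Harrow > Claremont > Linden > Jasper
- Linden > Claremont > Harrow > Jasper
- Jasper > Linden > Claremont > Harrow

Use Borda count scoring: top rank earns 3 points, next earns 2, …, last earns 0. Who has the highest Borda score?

Borda scores:
  Harrow: 1 + 0 + 3 + 1 + 0 = 5
  Claremont: 0 + 1 + 2 + 2 + 1 = 6
  Jasper: 2 + 3 + 0 + 0 + 3 = 8
  Linden: 3 + 2 + 1 + 3 + 2 = 11
Linden has the highest total.

Linden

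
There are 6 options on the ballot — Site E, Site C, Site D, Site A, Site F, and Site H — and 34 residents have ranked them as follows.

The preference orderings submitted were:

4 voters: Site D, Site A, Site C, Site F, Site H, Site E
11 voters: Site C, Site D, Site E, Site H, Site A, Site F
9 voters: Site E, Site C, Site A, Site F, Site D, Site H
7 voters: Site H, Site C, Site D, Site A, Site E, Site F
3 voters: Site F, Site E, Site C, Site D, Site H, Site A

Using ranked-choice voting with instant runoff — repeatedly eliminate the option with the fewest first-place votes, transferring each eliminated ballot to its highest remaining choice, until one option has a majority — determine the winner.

Round 1: Site C 11, Site E 9, Site H 7, Site D 4, Site F 3, Site A 0. Site A has the fewest and is eliminated.
Round 2: Site C 11, Site E 9, Site H 7, Site D 4, Site F 3. Site F has the fewest and is eliminated.
Round 3: Site E 12, Site C 11, Site H 7, Site D 4. Site D has the fewest and is eliminated.
Round 4: Site C 15, Site E 12, Site H 7. Site H has the fewest and is eliminated.
Round 5: Site C 22, Site E 12. Site C has a majority.

Site C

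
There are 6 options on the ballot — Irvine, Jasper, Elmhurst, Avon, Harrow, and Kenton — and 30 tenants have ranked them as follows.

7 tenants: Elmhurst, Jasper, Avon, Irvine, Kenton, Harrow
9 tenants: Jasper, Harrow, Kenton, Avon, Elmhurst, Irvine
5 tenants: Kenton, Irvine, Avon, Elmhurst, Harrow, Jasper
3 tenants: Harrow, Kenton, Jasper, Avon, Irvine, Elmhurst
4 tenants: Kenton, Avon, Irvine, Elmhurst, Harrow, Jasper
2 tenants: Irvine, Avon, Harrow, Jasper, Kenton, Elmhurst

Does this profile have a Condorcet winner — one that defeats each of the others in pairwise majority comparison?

Head-to-head results (30 voters total):
Irvine vs Jasper: Jasper wins 19–11.
Irvine vs Elmhurst: Elmhurst wins 16–14.
Irvine vs Avon: Avon wins 23–7.
Irvine vs Harrow: Irvine wins 18–12.
Irvine vs Kenton: Kenton wins 21–9.
Jasper vs Elmhurst: Elmhurst wins 16–14.
Jasper vs Avon: Jasper wins 19–11.
Jasper vs Harrow: Jasper wins 16–14.
Jasper vs Kenton: Jasper wins 18–12.
Elmhurst vs Avon: Avon wins 23–7.
Elmhurst vs Harrow: Elmhurst wins 16–14.
Elmhurst vs Kenton: Kenton wins 23–7.
Avon vs Harrow: Avon wins 18–12.
Avon vs Kenton: Kenton wins 21–9.
Harrow vs Kenton: Kenton wins 16–14.
No candidate beats all others: Jasper beats Avon beats Elmhurst beats Jasper, a majority cycle.

No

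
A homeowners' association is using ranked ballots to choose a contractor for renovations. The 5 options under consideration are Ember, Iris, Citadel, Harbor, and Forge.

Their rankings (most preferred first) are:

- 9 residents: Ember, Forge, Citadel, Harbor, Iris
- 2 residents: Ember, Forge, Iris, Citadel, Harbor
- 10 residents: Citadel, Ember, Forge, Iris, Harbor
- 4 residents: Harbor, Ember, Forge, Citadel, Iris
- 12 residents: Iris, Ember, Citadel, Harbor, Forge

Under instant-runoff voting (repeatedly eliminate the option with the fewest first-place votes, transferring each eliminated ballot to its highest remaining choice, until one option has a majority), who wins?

Ember

Round 1: Iris 12, Ember 11, Citadel 10, Harbor 4, Forge 0. Forge has the fewest and is eliminated.
Round 2: Iris 12, Ember 11, Citadel 10, Harbor 4. Harbor has the fewest and is eliminated.
Round 3: Ember 15, Iris 12, Citadel 10. Citadel has the fewest and is eliminated.
Round 4: Ember 25, Iris 12. Ember has a majority.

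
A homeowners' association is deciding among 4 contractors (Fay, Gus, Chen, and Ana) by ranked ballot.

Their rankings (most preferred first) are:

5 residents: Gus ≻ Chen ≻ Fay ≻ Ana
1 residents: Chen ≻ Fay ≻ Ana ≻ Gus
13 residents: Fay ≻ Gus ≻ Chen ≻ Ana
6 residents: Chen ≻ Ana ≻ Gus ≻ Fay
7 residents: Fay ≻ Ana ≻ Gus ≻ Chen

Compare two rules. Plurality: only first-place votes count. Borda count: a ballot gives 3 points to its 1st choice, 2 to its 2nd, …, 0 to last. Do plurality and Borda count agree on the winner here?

Yes

Plurality first-place counts: Fay 20, Gus 5, Chen 7, Ana 0 → Fay.
Borda totals: Fay 67, Gus 54, Chen 44, Ana 27 → Fay.
The two rules agree on Fay.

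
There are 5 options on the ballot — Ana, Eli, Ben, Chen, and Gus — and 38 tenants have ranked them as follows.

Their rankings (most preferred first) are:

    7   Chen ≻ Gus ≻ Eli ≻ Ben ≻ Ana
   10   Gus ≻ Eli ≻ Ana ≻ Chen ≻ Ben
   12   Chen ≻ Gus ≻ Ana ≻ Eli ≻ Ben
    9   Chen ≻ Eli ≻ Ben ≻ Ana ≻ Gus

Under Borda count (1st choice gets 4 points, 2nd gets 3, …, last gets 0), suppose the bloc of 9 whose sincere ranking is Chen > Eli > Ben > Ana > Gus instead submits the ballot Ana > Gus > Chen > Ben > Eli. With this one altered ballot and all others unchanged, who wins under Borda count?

Gus

Borda totals with the altered ballot: Ana 80, Eli 56, Ben 16, Chen 104, Gus 124.
The switch changes the winner from Chen to Gus.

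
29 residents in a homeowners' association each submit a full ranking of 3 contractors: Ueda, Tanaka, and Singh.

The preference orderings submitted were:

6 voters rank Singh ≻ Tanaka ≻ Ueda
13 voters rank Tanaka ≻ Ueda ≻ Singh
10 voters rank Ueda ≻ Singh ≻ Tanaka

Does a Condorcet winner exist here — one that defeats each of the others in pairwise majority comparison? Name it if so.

None — there is no Condorcet winner

Head-to-head results (29 voters total):
Ueda vs Tanaka: Tanaka wins 19–10.
Ueda vs Singh: Ueda wins 23–6.
Tanaka vs Singh: Singh wins 16–13.
No candidate beats all others: Ueda beats Singh beats Tanaka beats Ueda, a majority cycle.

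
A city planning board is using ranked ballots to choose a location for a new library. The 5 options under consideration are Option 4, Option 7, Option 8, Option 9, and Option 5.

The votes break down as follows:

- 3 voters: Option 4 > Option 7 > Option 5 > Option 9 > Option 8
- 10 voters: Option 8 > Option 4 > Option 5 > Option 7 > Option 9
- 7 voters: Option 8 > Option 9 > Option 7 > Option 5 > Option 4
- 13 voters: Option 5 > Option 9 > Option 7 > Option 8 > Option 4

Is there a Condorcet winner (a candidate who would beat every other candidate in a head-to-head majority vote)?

Head-to-head results (33 voters total):
Option 4 vs Option 7: Option 7 wins 20–13.
Option 4 vs Option 8: Option 8 wins 30–3.
Option 4 vs Option 9: Option 9 wins 20–13.
Option 4 vs Option 5: Option 5 wins 20–13.
Option 7 vs Option 8: Option 8 wins 17–16.
Option 7 vs Option 9: Option 9 wins 20–13.
Option 7 vs Option 5: Option 5 wins 23–10.
Option 8 vs Option 9: Option 8 wins 17–16.
Option 8 vs Option 5: Option 8 wins 17–16.
Option 9 vs Option 5: Option 5 wins 26–7.
Option 8 beats each rival — Option 4 (30–3), Option 7 (17–16), Option 9 (17–16), Option 5 (17–16) — so Option 8 is the Condorcet winner.

Yes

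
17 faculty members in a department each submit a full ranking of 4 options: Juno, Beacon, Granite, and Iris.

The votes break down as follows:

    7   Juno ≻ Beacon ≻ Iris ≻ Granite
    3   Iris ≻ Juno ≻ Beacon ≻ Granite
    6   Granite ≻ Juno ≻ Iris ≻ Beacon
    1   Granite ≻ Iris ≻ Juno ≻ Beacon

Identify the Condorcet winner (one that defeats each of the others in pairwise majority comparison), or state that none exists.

Head-to-head results (17 voters total):
Juno vs Beacon: Juno wins 17–0.
Juno vs Granite: Juno wins 10–7.
Juno vs Iris: Juno wins 13–4.
Beacon vs Granite: Beacon wins 10–7.
Beacon vs Iris: Iris wins 10–7.
Granite vs Iris: Iris wins 10–7.
Juno beats each rival — Beacon (17–0), Granite (10–7), Iris (13–4) — so Juno is the Condorcet winner.

Juno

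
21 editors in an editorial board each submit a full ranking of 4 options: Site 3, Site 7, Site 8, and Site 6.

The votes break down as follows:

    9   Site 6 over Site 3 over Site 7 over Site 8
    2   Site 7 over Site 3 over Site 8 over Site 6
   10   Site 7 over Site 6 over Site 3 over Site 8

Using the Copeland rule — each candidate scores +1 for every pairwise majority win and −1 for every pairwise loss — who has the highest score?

Pairwise results:
  Site 3 vs Site 7: Site 7 wins 12–9.
  Site 3 vs Site 8: Site 3 wins 21–0.
  Site 3 vs Site 6: Site 6 wins 19–2.
  Site 7 vs Site 8: Site 7 wins 21–0.
  Site 7 vs Site 6: Site 7 wins 12–9.
  Site 8 vs Site 6: Site 6 wins 19–2.
Copeland scores (wins − losses):
  Site 3: 1 − 2 = -1
  Site 7: 3 − 0 = 3
  Site 8: 0 − 3 = -3
  Site 6: 2 − 1 = 1
Site 7 has the best Copeland score.

Site 7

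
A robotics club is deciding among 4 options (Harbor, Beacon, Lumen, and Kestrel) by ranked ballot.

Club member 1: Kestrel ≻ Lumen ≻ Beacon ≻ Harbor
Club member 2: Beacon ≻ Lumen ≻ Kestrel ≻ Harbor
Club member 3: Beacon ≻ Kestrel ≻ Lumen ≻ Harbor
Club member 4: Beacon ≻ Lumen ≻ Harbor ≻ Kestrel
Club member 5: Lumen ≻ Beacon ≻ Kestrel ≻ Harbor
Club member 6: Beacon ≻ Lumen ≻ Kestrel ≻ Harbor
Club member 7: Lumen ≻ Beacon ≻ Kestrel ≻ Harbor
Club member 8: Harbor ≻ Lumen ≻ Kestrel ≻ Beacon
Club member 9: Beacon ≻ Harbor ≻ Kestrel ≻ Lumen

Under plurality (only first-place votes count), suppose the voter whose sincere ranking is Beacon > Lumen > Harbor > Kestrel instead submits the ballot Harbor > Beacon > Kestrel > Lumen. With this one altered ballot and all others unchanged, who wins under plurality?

Beacon

First-place totals with the altered ballot: Harbor 2, Beacon 4, Lumen 2, Kestrel 1.
The winner is unchanged: still Beacon.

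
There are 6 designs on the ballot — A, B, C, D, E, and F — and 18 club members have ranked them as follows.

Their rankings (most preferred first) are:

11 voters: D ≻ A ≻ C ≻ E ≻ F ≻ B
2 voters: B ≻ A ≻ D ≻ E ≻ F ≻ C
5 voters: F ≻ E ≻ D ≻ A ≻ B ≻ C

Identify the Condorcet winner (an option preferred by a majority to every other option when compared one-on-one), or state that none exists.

D

Head-to-head results (18 voters total):
A vs B: A wins 16–2.
A vs C: A wins 18–0.
A vs D: D wins 16–2.
A vs E: A wins 13–5.
A vs F: A wins 13–5.
B vs C: C wins 11–7.
B vs D: D wins 16–2.
B vs E: E wins 16–2.
B vs F: F wins 16–2.
C vs D: D wins 18–0.
C vs E: C wins 11–7.
C vs F: C wins 11–7.
D vs E: D wins 13–5.
D vs F: D wins 13–5.
E vs F: E wins 13–5.
D beats each rival — A (16–2), B (16–2), C (18–0), E (13–5), F (13–5) — so D is the Condorcet winner.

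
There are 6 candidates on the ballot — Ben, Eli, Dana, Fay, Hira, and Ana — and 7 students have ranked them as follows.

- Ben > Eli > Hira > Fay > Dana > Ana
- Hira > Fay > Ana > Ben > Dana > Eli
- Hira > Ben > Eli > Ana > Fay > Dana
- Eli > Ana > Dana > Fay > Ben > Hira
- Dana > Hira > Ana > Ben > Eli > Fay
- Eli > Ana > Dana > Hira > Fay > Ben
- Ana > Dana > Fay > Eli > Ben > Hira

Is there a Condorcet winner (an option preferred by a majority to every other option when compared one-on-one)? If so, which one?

None — there is no Condorcet winner

Head-to-head results (7 voters total):
Ben vs Eli: Ben wins 4–3.
Ben vs Dana: Dana wins 4–3.
Ben vs Fay: Fay wins 4–3.
Ben vs Hira: Hira wins 4–3.
Ben vs Ana: Ana wins 5–2.
Eli vs Dana: Eli wins 4–3.
Eli vs Fay: Eli wins 5–2.
Eli vs Hira: Eli wins 4–3.
Eli vs Ana: Eli wins 4–3.
Dana vs Fay: Dana wins 4–3.
Dana vs Hira: Dana wins 4–3.
Dana vs Ana: Ana wins 5–2.
Fay vs Hira: Hira wins 5–2.
Fay vs Ana: Ana wins 5–2.
Hira vs Ana: Hira wins 4–3.
No candidate beats all others: Ben beats Eli beats Dana beats Ben, a majority cycle.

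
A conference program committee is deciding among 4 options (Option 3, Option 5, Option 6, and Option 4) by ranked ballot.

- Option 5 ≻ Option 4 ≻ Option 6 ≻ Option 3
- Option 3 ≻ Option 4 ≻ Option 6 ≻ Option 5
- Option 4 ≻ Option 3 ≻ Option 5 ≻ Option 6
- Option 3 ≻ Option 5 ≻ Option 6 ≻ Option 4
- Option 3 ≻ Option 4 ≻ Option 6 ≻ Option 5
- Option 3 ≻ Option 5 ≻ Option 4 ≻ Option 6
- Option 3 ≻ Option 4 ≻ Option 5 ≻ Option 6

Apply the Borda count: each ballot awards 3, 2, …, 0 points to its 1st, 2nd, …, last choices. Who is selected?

Option 3

Borda scores:
  Option 3: 0 + 3 + 2 + 3 + 3 + 3 + 3 = 17
  Option 5: 3 + 0 + 1 + 2 + 0 + 2 + 1 = 9
  Option 6: 1 + 1 + 0 + 1 + 1 + 0 + 0 = 4
  Option 4: 2 + 2 + 3 + 0 + 2 + 1 + 2 = 12
Option 3 has the highest total.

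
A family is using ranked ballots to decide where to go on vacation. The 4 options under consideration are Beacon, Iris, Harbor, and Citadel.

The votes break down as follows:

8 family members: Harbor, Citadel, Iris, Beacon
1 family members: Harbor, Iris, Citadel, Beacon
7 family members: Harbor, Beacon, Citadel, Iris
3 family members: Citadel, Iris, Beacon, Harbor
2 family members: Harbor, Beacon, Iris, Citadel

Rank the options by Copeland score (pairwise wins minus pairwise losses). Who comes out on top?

Harbor

Pairwise results:
  Beacon vs Iris: Iris wins 12–9.
  Beacon vs Harbor: Harbor wins 18–3.
  Beacon vs Citadel: Citadel wins 12–9.
  Iris vs Harbor: Harbor wins 18–3.
  Iris vs Citadel: Citadel wins 18–3.
  Harbor vs Citadel: Harbor wins 18–3.
Copeland scores (wins − losses):
  Beacon: 0 − 3 = -3
  Iris: 1 − 2 = -1
  Harbor: 3 − 0 = 3
  Citadel: 2 − 1 = 1
Harbor has the best Copeland score.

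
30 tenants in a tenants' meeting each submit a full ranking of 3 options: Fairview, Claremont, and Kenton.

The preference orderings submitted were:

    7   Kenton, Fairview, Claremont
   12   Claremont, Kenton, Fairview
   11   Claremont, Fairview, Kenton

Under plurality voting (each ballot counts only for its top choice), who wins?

First-place vote totals:
  Fairview: 0
  Claremont: 23
  Kenton: 7
Claremont has the most first-place votes.

Claremont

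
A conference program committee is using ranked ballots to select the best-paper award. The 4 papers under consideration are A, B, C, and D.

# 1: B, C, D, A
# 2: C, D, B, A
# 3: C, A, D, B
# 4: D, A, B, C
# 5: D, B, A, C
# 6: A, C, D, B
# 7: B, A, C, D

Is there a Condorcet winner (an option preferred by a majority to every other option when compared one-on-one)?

No

Head-to-head results (7 voters total):
A vs B: B wins 4–3.
A vs C: A wins 4–3.
A vs D: D wins 4–3.
B vs C: B wins 4–3.
B vs D: D wins 5–2.
C vs D: C wins 5–2.
No candidate beats all others: A beats C beats D beats A, a majority cycle.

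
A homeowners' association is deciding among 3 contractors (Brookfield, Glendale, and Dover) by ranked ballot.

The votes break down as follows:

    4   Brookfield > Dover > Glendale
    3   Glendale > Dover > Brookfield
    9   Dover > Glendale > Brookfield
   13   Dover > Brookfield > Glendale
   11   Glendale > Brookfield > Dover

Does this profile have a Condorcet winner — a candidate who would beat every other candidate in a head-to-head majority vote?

Head-to-head results (40 voters total):
Brookfield vs Glendale: Glendale wins 23–17.
Brookfield vs Dover: Dover wins 25–15.
Glendale vs Dover: Dover wins 26–14.
Dover beats each rival — Brookfield (25–15), Glendale (26–14) — so Dover is the Condorcet winner.

Yes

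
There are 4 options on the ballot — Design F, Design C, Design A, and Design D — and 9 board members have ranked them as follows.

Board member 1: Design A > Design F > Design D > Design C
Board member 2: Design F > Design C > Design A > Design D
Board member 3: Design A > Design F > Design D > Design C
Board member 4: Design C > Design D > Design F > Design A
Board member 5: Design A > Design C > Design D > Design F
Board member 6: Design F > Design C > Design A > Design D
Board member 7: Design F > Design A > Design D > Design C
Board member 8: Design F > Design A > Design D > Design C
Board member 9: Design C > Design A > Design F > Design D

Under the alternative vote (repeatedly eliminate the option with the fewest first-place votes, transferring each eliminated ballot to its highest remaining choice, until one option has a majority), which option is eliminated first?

Round 1: Design F 4, Design A 3, Design C 2, Design D 0. Design D has the fewest and is eliminated.
Round 2: Design F 4, Design A 3, Design C 2. Design C has the fewest and is eliminated.
Round 3: Design F 5, Design A 4. Design F has a majority.

Design D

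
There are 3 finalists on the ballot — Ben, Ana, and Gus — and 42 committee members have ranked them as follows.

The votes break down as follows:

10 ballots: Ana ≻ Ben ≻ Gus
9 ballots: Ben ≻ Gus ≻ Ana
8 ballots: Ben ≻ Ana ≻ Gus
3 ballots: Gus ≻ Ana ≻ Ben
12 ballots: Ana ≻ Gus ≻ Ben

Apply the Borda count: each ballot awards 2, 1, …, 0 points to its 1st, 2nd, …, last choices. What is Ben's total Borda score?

Borda scores:
  Ben: 10·1 + 9·2 + 8·2 + 3·0 + 12·0 = 44
  Ana: 10·2 + 9·0 + 8·1 + 3·1 + 12·2 = 55
  Gus: 10·0 + 9·1 + 8·0 + 3·2 + 12·1 = 27

44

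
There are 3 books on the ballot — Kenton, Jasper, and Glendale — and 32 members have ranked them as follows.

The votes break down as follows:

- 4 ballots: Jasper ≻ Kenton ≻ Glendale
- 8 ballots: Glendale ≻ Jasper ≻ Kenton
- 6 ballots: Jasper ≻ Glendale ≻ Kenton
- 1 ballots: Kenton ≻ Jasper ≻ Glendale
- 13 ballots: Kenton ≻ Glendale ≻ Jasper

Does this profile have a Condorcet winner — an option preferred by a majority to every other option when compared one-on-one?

No

Head-to-head results (32 voters total):
Kenton vs Jasper: Jasper wins 18–14.
Kenton vs Glendale: Kenton wins 18–14.
Jasper vs Glendale: Glendale wins 21–11.
No candidate beats all others: Kenton beats Glendale beats Jasper beats Kenton, a majority cycle.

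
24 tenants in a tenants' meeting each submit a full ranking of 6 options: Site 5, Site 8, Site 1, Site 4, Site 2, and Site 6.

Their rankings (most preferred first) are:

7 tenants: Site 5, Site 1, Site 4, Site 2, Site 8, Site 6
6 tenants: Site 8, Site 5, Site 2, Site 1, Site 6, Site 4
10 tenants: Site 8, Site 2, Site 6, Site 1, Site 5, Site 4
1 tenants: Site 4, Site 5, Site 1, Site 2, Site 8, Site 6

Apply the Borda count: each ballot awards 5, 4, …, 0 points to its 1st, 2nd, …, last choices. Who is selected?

Borda scores:
  Site 5: 7·5 + 6·4 + 10·1 + 4 = 73
  Site 8: 7·1 + 6·5 + 10·5 + 1 = 88
  Site 1: 7·4 + 6·2 + 10·2 + 3 = 63
  Site 4: 7·3 + 6·0 + 10·0 + 5 = 26
  Site 2: 7·2 + 6·3 + 10·4 + 2 = 74
  Site 6: 7·0 + 6·1 + 10·3 + 0 = 36
Site 8 has the highest total.

Site 8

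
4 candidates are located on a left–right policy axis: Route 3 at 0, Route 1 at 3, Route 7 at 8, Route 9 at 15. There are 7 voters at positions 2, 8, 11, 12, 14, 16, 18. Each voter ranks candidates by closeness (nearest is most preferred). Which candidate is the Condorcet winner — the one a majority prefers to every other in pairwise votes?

With single-peaked preferences on a line, the Condorcet winner is the candidate closest to the median voter.
The median voter (position 12) is closest to Route 9 at 15.
Check: Route 9 vs Route 3 — voters closer to Route 9: 6 of 7.

Route 9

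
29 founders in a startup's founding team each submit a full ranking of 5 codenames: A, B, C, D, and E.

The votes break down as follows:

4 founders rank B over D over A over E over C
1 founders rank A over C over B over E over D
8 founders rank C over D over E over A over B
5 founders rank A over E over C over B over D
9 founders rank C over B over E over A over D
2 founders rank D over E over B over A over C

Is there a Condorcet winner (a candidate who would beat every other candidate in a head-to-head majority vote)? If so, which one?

C

Head-to-head results (29 voters total):
A vs B: B wins 15–14.
A vs C: C wins 17–12.
A vs D: A wins 15–14.
A vs E: E wins 19–10.
B vs C: C wins 23–6.
B vs D: B wins 19–10.
B vs E: E wins 15–14.
C vs D: C wins 23–6.
C vs E: C wins 18–11.
D vs E: E wins 15–14.
C beats each rival — A (17–12), B (23–6), D (23–6), E (18–11) — so C is the Condorcet winner.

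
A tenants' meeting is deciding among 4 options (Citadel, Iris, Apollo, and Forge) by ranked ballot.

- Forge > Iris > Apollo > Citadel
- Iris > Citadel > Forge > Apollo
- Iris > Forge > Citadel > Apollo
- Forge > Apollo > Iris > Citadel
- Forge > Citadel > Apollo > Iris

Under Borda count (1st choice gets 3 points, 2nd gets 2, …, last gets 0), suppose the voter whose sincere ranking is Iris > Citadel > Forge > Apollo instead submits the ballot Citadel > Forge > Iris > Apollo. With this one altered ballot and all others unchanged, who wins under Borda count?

Borda totals with the altered ballot: Citadel 6, Iris 7, Apollo 4, Forge 13.
The winner is unchanged: still Forge.

Forge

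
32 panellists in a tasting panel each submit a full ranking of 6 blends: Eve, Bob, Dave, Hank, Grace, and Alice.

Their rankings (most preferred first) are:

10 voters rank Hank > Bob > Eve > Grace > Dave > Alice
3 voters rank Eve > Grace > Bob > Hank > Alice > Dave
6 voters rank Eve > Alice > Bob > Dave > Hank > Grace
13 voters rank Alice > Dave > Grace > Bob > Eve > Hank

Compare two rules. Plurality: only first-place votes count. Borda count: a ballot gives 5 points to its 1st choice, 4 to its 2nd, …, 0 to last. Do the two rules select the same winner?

No

Plurality first-place counts: Eve 9, Bob 0, Dave 0, Hank 10, Grace 0, Alice 13 → Alice.
Borda totals: Eve 88, Bob 93, Dave 74, Hank 62, Grace 71, Alice 92 → Bob.
The two rules disagree: plurality picks Alice, Borda picks Bob.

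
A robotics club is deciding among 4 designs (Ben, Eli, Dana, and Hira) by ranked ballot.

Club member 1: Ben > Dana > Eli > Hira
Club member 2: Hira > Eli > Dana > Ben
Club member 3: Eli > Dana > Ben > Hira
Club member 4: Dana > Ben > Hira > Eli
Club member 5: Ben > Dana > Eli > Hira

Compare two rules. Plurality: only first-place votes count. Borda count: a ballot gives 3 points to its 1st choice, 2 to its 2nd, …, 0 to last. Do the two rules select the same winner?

No

Plurality first-place counts: Ben 2, Eli 1, Dana 1, Hira 1 → Ben.
Borda totals: Ben 9, Eli 7, Dana 10, Hira 4 → Dana.
The two rules disagree: plurality picks Ben, Borda picks Dana.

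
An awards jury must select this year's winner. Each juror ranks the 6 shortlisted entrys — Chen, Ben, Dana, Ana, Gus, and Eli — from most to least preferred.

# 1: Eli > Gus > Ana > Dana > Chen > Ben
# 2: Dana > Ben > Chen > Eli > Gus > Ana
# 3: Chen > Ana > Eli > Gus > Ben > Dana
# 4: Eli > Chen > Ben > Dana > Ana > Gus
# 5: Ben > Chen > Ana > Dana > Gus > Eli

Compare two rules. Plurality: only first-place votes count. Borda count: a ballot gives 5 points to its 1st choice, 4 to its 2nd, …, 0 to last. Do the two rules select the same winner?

No

Plurality first-place counts: Chen 1, Ben 1, Dana 1, Ana 0, Gus 0, Eli 2 → Eli.
Borda totals: Chen 17, Ben 13, Dana 11, Ana 11, Gus 8, Eli 15 → Chen.
The two rules disagree: plurality picks Eli, Borda picks Chen.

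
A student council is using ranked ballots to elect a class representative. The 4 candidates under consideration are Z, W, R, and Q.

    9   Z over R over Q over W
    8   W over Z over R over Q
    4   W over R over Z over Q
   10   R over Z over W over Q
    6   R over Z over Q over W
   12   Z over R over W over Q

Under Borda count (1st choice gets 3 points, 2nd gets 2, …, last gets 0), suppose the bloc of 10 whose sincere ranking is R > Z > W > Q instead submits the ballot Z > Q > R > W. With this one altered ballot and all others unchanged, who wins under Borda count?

Borda totals with the altered ballot: Z 125, W 48, R 86, Q 35.
The winner is unchanged: still Z.

Z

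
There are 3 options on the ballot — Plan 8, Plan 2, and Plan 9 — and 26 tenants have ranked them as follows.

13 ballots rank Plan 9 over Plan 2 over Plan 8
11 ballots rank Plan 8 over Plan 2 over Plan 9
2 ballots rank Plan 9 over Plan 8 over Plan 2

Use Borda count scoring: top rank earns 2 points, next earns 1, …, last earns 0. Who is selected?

Plan 9

Borda scores:
  Plan 8: 13·0 + 11·2 + 2·1 = 24
  Plan 2: 13·1 + 11·1 + 2·0 = 24
  Plan 9: 13·2 + 11·0 + 2·2 = 30
Plan 9 has the highest total.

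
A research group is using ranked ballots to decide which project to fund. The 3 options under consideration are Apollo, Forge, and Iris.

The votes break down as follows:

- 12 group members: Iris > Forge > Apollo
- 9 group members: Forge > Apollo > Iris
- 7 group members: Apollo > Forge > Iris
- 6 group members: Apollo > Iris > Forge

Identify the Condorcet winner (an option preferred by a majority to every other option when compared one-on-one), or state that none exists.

None — there is no Condorcet winner

Head-to-head results (34 voters total):
Apollo vs Forge: Forge wins 21–13.
Apollo vs Iris: Apollo wins 22–12.
Forge vs Iris: Iris wins 18–16.
No candidate beats all others: Apollo beats Iris beats Forge beats Apollo, a majority cycle.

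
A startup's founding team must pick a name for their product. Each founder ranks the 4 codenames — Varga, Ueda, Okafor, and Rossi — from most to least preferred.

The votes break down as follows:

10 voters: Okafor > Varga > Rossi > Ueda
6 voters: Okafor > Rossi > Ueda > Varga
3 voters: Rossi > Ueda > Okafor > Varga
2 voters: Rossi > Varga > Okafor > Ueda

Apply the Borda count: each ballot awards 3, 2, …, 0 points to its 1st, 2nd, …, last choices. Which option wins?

Okafor

Borda scores:
  Varga: 10·2 + 6·0 + 3·0 + 2·2 = 24
  Ueda: 10·0 + 6·1 + 3·2 + 2·0 = 12
  Okafor: 10·3 + 6·3 + 3·1 + 2·1 = 53
  Rossi: 10·1 + 6·2 + 3·3 + 2·3 = 37
Okafor has the highest total.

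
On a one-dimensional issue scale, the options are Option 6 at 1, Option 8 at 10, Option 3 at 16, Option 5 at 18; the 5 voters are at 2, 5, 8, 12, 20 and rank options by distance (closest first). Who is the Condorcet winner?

With single-peaked preferences on a line, the Condorcet winner is the candidate closest to the median voter.
The median voter (position 8) is closest to Option 8 at 10.
Check: Option 8 vs Option 5 — voters closer to Option 8: 4 of 5.

Option 8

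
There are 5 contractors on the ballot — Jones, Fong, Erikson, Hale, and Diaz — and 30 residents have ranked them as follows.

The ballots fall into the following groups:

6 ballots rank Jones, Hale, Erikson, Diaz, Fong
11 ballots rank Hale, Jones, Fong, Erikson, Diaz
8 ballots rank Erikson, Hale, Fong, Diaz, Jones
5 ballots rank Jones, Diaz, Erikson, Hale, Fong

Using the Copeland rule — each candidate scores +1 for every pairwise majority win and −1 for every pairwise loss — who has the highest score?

Pairwise results:
  Jones vs Fong: Jones wins 22–8.
  Jones vs Erikson: Jones wins 22–8.
  Jones vs Hale: Hale wins 19–11.
  Jones vs Diaz: Jones wins 22–8.
  Fong vs Erikson: Erikson wins 19–11.
  Fong vs Hale: Hale wins 30–0.
  Fong vs Diaz: Fong wins 19–11.
  Erikson vs Hale: Hale wins 17–13.
  Erikson vs Diaz: Erikson wins 25–5.
  Hale vs Diaz: Hale wins 25–5.
Copeland scores (wins − losses):
  Jones: 3 − 1 = 2
  Fong: 1 − 3 = -2
  Erikson: 2 − 2 = 0
  Hale: 4 − 0 = 4
  Diaz: 0 − 4 = -4
Hale has the best Copeland score.

Hale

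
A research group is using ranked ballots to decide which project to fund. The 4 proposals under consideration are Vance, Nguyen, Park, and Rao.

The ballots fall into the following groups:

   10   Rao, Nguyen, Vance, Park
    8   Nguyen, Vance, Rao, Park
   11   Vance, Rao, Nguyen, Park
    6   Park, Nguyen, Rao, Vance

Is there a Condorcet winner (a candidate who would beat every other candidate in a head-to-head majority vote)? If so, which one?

Head-to-head results (35 voters total):
Vance vs Nguyen: Nguyen wins 24–11.
Vance vs Park: Vance wins 29–6.
Vance vs Rao: Vance wins 19–16.
Nguyen vs Park: Nguyen wins 29–6.
Nguyen vs Rao: Rao wins 21–14.
Park vs Rao: Rao wins 29–6.
No candidate beats all others: Vance beats Rao beats Nguyen beats Vance, a majority cycle.

No Condorcet winner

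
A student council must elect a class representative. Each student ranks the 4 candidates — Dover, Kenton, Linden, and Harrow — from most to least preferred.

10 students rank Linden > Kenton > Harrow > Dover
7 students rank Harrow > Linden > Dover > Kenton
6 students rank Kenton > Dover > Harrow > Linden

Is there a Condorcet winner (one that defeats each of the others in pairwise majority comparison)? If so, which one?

Head-to-head results (23 voters total):
Dover vs Kenton: Kenton wins 16–7.
Dover vs Linden: Linden wins 17–6.
Dover vs Harrow: Harrow wins 17–6.
Kenton vs Linden: Linden wins 17–6.
Kenton vs Harrow: Kenton wins 16–7.
Linden vs Harrow: Harrow wins 13–10.
No candidate beats all others: Kenton beats Harrow beats Linden beats Kenton, a majority cycle.

There is no Condorcet winner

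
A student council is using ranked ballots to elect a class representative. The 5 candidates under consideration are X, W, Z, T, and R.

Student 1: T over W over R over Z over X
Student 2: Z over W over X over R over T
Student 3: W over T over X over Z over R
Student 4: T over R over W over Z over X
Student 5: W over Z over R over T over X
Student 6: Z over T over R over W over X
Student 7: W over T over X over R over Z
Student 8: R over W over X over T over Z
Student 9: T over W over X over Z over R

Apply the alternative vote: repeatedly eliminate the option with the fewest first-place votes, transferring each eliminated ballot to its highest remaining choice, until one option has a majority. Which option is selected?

W

Round 1: W 3, T 3, Z 2, R 1, X 0. X has the fewest and is eliminated.
Round 2: W 3, T 3, Z 2, R 1. R has the fewest and is eliminated.
Round 3: W 4, T 3, Z 2. Z has the fewest and is eliminated.
Round 4: W 5, T 4. W has a majority.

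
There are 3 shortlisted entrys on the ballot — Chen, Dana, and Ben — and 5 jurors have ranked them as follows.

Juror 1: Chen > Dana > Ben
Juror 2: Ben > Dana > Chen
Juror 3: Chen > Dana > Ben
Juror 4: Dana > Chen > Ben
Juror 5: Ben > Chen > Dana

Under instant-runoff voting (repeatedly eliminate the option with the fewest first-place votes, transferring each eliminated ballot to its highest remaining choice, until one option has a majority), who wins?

Chen

Round 1: Chen 2, Ben 2, Dana 1. Dana has the fewest and is eliminated.
Round 2: Chen 3, Ben 2. Chen has a majority.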